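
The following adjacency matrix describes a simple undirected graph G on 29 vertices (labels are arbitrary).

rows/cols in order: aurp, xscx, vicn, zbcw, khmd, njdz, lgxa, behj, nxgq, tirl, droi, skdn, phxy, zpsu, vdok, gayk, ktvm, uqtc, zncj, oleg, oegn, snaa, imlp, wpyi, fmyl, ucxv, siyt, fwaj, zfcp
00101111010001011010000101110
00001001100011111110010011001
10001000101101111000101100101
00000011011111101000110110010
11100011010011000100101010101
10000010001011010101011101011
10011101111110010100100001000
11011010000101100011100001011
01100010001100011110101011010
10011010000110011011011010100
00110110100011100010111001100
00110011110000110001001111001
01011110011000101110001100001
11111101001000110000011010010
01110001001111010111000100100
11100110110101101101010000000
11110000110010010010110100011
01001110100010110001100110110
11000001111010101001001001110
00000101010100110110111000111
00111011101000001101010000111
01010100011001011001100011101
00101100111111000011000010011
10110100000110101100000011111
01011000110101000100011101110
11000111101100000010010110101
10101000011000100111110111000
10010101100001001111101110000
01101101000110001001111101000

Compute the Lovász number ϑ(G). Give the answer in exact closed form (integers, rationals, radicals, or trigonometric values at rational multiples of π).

sqrt(29)

Vertex njdz has 14 neighbors: aurp, lgxa, droi, phxy, zpsu, gayk, uqtc, oleg, snaa, imlp, wpyi, ucxv, fwaj, zfcp.
N(ktvm) = {aurp, xscx, vicn, zbcw, nxgq, tirl, phxy, gayk, zncj, oegn, snaa, wpyi, fwaj, zfcp}, |N(ktvm)| = 14.
Vertex gayk has 14 neighbors: aurp, xscx, vicn, njdz, lgxa, nxgq, tirl, skdn, zpsu, vdok, ktvm, uqtc, oleg, snaa.
Vertex zpsu has 14 neighbors: aurp, xscx, vicn, zbcw, khmd, njdz, behj, droi, vdok, gayk, snaa, imlp, fmyl, fwaj.
Regular of degree 14 on 29 vertices: Paley(29): SR with (k,λ,μ)=(14,6,7).
The 3 distinct eigenvalues: [14.0, 2.193, -3.193].
λ_max=14, λ_min=-sqrt(29)/2 - 1/2; ϑ = −29·λ_min/(λ_max−λ_min) = sqrt(29).
ϑ(G) ≈ 5.3851648.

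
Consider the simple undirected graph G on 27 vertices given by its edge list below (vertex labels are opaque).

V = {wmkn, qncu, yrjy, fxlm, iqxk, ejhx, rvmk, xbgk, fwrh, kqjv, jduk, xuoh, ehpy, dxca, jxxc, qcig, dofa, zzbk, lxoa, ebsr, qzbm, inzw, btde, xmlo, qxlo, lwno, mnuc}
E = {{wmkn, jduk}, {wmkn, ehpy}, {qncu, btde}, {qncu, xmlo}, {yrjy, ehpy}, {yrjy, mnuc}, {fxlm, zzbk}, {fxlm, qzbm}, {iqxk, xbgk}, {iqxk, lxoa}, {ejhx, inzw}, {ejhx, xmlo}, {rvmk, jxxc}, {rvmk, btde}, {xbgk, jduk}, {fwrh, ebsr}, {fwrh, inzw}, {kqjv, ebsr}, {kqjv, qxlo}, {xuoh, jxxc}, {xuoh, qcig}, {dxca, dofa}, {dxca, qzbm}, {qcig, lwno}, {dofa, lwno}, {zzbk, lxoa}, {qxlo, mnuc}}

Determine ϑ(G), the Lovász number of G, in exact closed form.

Vertex qcig has 2 neighbors: xuoh, lwno.
deg(jduk) = 2; N(jduk) = {wmkn, xbgk}.
Vertex iqxk has 2 neighbors: xbgk, lxoa.
Vertex qzbm has 2 neighbors: fxlm, dxca.
Every vertex has degree 2 (N=27); connected 2-regular on 27 ⇒ C_{27}.
The 14 distinct eigenvalues: [2.0, 1.9461, 1.7873, 1.5321, 1.1943, 0.7922, 0.3473, -0.1163, -0.5736, -1.0, -1.3725, -1.671, -1.8794, -1.9865].
With N=27: ϑ(G) = 27·(-(-1)*2*cos(pi/27))/(2−(-2*cos(pi/27))) = 27*cos(pi/27)/(cos(pi/27) + 1).
ϑ(G) ≈ 13.45420409.
α=13, χ(Ḡ)=14; ϑ=27*cos(pi/27)/(cos(pi/27) + 1) lies between (both strict).

27*cos(pi/27)/(cos(pi/27) + 1)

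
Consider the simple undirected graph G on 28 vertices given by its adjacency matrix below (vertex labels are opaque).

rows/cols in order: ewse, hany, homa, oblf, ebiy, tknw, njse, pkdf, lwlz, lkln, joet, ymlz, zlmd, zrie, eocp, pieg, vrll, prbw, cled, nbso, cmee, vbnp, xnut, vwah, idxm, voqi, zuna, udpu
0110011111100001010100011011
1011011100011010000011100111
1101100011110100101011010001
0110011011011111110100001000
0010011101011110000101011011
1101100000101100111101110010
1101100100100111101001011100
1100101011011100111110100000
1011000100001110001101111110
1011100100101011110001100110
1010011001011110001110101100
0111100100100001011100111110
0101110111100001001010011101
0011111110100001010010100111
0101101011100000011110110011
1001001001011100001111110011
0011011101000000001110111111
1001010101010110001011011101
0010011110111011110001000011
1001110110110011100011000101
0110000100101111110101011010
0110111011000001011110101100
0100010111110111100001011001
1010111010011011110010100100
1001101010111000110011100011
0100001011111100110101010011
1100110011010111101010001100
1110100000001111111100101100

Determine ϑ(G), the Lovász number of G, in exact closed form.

7

deg(prbw) = 15; N(prbw) = {ewse, oblf, tknw, pkdf, lkln, ymlz, zrie, eocp, cled, cmee, vbnp, vwah, idxm, voqi, udpu}.
Vertex ymlz has 15 neighbors: hany, homa, oblf, ebiy, pkdf, joet, pieg, prbw, cled, nbso, xnut, vwah, idxm, voqi, zuna.
Vertex lkln has 15 neighbors: ewse, homa, oblf, ebiy, pkdf, joet, zlmd, eocp, pieg, vrll, prbw, vbnp, xnut, voqi, zuna.
Vertex udpu has 15 neighbors: ewse, hany, homa, ebiy, zlmd, zrie, eocp, pieg, vrll, prbw, cled, nbso, xnut, idxm, voqi.
deg(v) = 15 for all v (|V|=28); Kneser-type, 2-subsets of [8].
Distinct eigenvalues (to 6 d.p.): [15.0, 1.0, -5.0].
Lovász (edge-transitive): ϑ = −28·(-5)/((15)−(-5)) = 7.
Numerically 7.000000.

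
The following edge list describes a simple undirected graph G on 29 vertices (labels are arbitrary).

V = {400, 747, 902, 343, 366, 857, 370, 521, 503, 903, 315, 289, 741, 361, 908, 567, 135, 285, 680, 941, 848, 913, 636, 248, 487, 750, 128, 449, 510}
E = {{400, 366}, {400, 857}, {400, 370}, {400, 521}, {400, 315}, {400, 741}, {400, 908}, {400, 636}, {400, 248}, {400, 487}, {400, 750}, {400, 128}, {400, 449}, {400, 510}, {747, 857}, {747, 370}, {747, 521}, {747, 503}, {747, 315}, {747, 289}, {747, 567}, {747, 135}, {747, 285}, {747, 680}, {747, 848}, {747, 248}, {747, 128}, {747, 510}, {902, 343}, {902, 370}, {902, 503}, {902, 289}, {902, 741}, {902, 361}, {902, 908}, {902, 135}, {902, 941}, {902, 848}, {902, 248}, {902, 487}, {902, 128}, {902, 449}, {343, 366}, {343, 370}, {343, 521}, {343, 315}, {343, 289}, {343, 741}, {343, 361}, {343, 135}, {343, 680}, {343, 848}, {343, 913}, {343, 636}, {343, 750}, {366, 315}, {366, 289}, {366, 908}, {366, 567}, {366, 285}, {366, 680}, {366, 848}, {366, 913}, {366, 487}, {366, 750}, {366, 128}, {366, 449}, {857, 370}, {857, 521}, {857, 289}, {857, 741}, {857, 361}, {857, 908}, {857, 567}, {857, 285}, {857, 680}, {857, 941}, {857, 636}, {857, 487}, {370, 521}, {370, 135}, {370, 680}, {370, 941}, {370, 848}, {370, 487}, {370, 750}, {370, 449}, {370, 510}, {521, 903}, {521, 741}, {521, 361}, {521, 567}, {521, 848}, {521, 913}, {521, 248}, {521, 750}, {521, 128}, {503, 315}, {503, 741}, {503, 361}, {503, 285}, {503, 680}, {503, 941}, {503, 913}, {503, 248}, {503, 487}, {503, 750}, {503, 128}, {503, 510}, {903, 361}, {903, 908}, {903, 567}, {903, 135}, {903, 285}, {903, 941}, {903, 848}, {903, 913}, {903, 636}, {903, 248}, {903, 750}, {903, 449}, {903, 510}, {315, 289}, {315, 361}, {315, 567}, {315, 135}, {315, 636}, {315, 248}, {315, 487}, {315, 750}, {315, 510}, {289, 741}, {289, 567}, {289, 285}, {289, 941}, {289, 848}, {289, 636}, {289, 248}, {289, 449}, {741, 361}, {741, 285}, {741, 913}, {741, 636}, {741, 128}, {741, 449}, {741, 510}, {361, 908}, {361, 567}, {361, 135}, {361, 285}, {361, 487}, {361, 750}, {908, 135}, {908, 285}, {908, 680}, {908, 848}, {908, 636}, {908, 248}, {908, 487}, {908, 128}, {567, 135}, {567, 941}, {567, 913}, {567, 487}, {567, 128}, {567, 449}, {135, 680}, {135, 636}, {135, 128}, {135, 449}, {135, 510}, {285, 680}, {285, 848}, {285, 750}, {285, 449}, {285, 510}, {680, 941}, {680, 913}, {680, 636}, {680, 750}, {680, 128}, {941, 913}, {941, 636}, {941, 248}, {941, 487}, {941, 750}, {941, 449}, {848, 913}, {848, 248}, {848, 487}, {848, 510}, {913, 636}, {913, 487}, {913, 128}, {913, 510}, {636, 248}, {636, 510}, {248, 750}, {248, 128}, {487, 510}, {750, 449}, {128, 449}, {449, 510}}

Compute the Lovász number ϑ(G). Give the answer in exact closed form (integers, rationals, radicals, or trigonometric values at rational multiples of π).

Vertex 636 has 14 neighbors: 400, 343, 857, 903, 315, 289, 741, 908, 135, 680, 941, 913, 248, 510.
Vertex 343 has 14 neighbors: 902, 366, 370, 521, 315, 289, 741, 361, 135, 680, 848, 913, 636, 750.
Vertex 361 has 14 neighbors: 902, 343, 857, 521, 503, 903, 315, 741, 908, 567, 135, 285, 487, 750.
N(680) = {747, 343, 366, 857, 370, 503, 908, 135, 285, 941, 913, 636, 750, 128}, |N(680)| = 14.
Regular of degree 14 on 29 vertices: Paley(29): SR with (k,λ,μ)=(14,6,7).
Distinct eigenvalues (to 5 d.p.): [14.0, 2.19258, -3.19258].
−29·(-sqrt(29)/2 - 1/2) / ((14)−(-sqrt(29)/2 - 1/2)) = sqrt(29) = ϑ(G).
= 5.385164807… (decimal).

sqrt(29)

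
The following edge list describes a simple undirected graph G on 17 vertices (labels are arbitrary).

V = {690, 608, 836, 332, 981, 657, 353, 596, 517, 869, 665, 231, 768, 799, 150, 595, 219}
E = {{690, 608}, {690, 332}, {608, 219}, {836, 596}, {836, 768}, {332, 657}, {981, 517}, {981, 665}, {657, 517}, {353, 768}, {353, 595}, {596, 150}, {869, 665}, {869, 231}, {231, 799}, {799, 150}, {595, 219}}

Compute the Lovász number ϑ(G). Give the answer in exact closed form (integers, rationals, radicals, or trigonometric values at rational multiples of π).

N(608) = {690, 219}, |N(608)| = 2.
Vertex 332 has 2 neighbors: 690, 657.
Vertex 517 has 2 neighbors: 981, 657.
deg(353) = 2; N(353) = {768, 595}.
Regular of degree 2 on 17 vertices: the odd cycle C_{17}.
spec(A) ≈ [2.0, 1.865, 1.478, 0.891, 0.185, -0.547, -1.205, -1.7, -1.966] (distinct, 3 d.p.).
With N=17: ϑ(G) = 17·(-(-1)*2*cos(pi/17))/(2−(-2*cos(pi/17))) = 17*cos(pi/17)/(cos(pi/17) + 1).
ϑ(G) ≈ 8.427014314.
8 ≤ 17*cos(pi/17)/(cos(pi/17) + 1) ≤ 9: both strict.

17*cos(pi/17)/(cos(pi/17) + 1)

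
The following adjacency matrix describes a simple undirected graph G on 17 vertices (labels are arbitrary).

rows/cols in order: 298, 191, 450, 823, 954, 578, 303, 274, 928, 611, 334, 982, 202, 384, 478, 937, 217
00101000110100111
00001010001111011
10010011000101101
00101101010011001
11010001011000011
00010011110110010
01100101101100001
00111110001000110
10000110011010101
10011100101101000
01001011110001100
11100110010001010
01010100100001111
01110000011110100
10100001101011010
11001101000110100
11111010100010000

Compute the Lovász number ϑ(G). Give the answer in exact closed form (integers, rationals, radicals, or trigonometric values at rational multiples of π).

deg(611) = 8; N(611) = {298, 823, 954, 578, 928, 334, 982, 384}.
deg(954) = 8; N(954) = {298, 191, 823, 274, 611, 334, 937, 217}.
Vertex 823 has 8 neighbors: 450, 954, 578, 274, 611, 202, 384, 217.
deg(982) = 8; N(982) = {298, 191, 450, 578, 303, 611, 384, 937}.
8-regular, N=17; Paley(17): SR with (k,λ,μ)=(8,3,4).
The 3 distinct eigenvalues: [8.0, 1.5616, -2.5616].
−17·(-sqrt(17)/2 - 1/2) / ((8)−(-sqrt(17)/2 - 1/2)) = sqrt(17) = ϑ(G).
ϑ(G) ≈ 4.1231056.

sqrt(17)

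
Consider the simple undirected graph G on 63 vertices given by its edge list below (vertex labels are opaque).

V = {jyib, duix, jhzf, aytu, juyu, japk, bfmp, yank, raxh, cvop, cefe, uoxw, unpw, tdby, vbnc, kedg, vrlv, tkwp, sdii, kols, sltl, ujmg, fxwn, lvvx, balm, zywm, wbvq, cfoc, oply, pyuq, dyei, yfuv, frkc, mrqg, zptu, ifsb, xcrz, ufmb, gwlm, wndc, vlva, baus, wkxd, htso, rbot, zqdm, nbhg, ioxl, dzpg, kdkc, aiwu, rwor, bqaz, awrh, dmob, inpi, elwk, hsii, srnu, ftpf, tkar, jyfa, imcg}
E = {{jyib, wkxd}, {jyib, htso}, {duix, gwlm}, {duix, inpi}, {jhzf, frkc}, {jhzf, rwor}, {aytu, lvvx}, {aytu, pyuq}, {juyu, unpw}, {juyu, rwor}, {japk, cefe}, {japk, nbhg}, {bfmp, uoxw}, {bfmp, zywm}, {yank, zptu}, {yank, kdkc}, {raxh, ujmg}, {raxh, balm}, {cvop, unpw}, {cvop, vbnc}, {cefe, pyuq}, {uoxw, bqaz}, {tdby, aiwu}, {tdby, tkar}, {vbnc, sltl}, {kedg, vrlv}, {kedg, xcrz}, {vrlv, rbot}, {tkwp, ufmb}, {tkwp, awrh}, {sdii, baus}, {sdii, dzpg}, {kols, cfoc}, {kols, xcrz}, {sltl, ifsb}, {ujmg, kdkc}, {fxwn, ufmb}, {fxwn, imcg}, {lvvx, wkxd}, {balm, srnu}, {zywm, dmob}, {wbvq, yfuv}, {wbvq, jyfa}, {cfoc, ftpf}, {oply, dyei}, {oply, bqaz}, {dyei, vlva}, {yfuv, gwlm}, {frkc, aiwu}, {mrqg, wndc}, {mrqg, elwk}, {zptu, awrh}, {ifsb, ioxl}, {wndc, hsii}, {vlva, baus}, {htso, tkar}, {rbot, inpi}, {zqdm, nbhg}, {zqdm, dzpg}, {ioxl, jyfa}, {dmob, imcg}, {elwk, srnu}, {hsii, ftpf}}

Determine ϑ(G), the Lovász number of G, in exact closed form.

deg(bqaz) = 2; N(bqaz) = {uoxw, oply}.
deg(ftpf) = 2; N(ftpf) = {cfoc, hsii}.
Vertex mrqg has 2 neighbors: wndc, elwk.
Vertex balm has 2 neighbors: raxh, srnu.
Every vertex has degree 2 (N=63); this is C_{63}, the 63-cycle.
Distinct eigenvalues (to 6 d.p.): [2.0, 1.990062, 1.960345, 1.911146, 1.842952, 1.756443, 1.652478, 1.532089, 1.396474, 1.24698, 1.085093, 0.912421, 0.730682, 0.541681, 0.347296, 0.14946, -0.049861, -0.248687, -0.445042, -0.636973, -0.822574, -1.0, -1.167487, -1.323372, -1.466104, -1.594265, -1.706582, -1.801938, -1.879385, -1.938155, -1.977662, -1.997514].
−63·(-2*cos(pi/63)) / ((2)−(-2*cos(pi/63))) = 63*cos(pi/63)/(cos(pi/63) + 1) = ϑ(G).
Numerically 31.48040933.
Sandwich: α(G)=31 ≤ ϑ(G)=63*cos(pi/63)/(cos(pi/63) + 1) ≤ χ(Ḡ)=32 (both strict).

63*cos(pi/63)/(cos(pi/63) + 1)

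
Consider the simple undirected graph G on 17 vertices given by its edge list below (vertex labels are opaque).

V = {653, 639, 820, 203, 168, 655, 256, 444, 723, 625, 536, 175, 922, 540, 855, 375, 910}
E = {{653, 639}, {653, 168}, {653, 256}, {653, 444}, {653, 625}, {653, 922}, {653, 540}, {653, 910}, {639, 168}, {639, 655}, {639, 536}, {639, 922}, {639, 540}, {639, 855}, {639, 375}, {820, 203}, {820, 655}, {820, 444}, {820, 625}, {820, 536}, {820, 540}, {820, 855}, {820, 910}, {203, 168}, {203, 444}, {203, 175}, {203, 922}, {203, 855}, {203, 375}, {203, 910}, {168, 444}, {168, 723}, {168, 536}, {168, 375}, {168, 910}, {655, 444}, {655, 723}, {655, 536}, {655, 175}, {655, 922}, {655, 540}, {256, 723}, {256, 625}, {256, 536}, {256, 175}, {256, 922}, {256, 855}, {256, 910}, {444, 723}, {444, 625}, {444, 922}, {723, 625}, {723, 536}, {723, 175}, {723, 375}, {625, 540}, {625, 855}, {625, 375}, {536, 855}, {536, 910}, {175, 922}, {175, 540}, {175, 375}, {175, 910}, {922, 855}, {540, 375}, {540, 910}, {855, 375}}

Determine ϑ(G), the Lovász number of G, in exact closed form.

Vertex 855 has 8 neighbors: 639, 820, 203, 256, 625, 536, 922, 375.
Vertex 655 has 8 neighbors: 639, 820, 444, 723, 536, 175, 922, 540.
N(922) = {653, 639, 203, 655, 256, 444, 175, 855}, |N(922)| = 8.
N(203) = {820, 168, 444, 175, 922, 855, 375, 910}, |N(203)| = 8.
deg(v) = 8 for all v (|V|=17); Paley(17): SR with (k,λ,μ)=(8,3,4).
Distinct eigenvalues (to 5 d.p.): [8.0, 1.56155, -2.56155].
ϑ = −N·λ_min/(λ_max−λ_min) = −17·(-sqrt(17)/2 - 1/2)/(8−(-sqrt(17)/2 - 1/2)) = sqrt(17).
ϑ(G) ≈ 4.12310563.

sqrt(17)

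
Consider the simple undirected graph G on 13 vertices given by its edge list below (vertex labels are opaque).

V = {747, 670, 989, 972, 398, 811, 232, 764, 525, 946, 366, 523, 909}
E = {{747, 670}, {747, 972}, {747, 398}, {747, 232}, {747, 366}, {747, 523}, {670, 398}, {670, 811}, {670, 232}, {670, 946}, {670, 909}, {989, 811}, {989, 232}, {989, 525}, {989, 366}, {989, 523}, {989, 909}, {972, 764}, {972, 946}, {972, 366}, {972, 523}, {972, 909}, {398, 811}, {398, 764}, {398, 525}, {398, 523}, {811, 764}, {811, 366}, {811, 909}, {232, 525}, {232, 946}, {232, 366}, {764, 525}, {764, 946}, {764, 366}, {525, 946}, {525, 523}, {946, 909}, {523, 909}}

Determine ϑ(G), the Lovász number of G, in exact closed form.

sqrt(13)

N(232) = {747, 670, 989, 525, 946, 366}, |N(232)| = 6.
Vertex 525 has 6 neighbors: 989, 398, 232, 764, 946, 523.
N(366) = {747, 989, 972, 811, 232, 764}, |N(366)| = 6.
N(523) = {747, 989, 972, 398, 525, 909}, |N(523)| = 6.
Regular of degree 6 on 13 vertices: Paley(13): SR with (k,λ,μ)=(6,2,3).
A has 3 distinct eigenvalues ≈ [6.0, 1.30278, -2.30278].
−13·(-sqrt(13)/2 - 1/2) / ((6)−(-sqrt(13)/2 - 1/2)) = sqrt(13) = ϑ(G).
≈ 3.605551 (to 6 d.p.).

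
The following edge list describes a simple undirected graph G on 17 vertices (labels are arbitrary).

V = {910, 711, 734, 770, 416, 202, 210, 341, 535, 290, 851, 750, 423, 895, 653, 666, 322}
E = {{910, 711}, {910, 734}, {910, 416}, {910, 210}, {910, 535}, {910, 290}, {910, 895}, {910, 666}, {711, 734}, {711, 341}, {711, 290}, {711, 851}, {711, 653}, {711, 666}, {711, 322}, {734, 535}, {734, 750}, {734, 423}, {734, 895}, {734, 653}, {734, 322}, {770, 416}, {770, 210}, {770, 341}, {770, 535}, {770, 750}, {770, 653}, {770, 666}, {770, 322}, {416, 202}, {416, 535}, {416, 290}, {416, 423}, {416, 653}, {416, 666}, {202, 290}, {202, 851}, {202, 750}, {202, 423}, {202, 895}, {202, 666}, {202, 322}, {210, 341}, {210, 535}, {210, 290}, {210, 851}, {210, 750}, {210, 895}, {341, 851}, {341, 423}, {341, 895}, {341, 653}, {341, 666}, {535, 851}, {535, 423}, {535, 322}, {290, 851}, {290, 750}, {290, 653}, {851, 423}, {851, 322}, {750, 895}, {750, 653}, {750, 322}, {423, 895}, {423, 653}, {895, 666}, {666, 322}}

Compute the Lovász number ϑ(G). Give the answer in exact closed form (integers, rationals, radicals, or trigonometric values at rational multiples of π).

sqrt(17)

Vertex 895 has 8 neighbors: 910, 734, 202, 210, 341, 750, 423, 666.
N(750) = {734, 770, 202, 210, 290, 895, 653, 322}, |N(750)| = 8.
Vertex 322 has 8 neighbors: 711, 734, 770, 202, 535, 851, 750, 666.
deg(851) = 8; N(851) = {711, 202, 210, 341, 535, 290, 423, 322}.
8-regular, N=17; strongly regular (17,8,3,4).
Distinct eigenvalues (to 3 d.p.): [8.0, 1.562, -2.562].
−17·(-sqrt(17)/2 - 1/2) / ((8)−(-sqrt(17)/2 - 1/2)) = sqrt(17) = ϑ(G).
≈ 4.1231056 (to 7 d.p.).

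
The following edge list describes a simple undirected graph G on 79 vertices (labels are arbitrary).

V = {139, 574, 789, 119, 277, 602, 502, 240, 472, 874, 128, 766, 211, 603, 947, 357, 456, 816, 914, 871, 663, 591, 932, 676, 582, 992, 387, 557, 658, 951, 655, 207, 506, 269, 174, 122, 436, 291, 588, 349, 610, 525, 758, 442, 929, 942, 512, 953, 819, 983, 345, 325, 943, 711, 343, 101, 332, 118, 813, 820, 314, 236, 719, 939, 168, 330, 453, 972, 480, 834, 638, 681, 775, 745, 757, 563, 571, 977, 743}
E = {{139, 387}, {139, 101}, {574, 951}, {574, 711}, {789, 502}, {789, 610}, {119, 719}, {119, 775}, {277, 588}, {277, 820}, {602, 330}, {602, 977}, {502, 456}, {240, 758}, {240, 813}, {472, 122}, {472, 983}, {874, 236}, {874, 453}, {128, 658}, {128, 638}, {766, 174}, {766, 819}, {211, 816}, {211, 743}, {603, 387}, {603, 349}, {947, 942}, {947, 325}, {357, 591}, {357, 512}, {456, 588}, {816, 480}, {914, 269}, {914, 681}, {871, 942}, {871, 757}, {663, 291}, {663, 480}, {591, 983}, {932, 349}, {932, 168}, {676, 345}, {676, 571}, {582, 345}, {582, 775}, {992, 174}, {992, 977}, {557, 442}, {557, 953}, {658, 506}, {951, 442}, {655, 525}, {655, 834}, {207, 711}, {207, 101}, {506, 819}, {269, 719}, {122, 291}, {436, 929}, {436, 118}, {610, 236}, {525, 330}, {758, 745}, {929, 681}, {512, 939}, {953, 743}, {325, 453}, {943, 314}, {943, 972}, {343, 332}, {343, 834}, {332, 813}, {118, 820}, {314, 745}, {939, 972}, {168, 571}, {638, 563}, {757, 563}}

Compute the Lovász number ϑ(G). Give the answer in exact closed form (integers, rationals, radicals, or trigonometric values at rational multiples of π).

N(676) = {345, 571}, |N(676)| = 2.
Vertex 314 has 2 neighbors: 943, 745.
Vertex 345 has 2 neighbors: 676, 582.
deg(571) = 2; N(571) = {676, 168}.
Every vertex has degree 2 (N=79); this is C_{79}, the 79-cycle.
A has 40 distinct eigenvalues ≈ [2.0, 1.99368, 1.97475, 1.94334, 1.89964, 1.84393, 1.77657, 1.69797, 1.60863, 1.50913, 1.40008, 1.28219, 1.15618, 1.02287, 0.88309, 0.73773, 0.5877, 0.43396, 0.27747, 0.11923, -0.03976, -0.19851, -0.356, -0.51123, -0.66324, -0.81105, -0.95374, -1.09039, -1.22015, -1.3422, -1.45576, -1.56011, -1.65461, -1.73864, -1.81168, -1.87327, -1.92301, -1.96059, -1.98578, -1.99842].
With N=79: ϑ(G) = 79·(-(-1)*2*cos(pi/79))/(2−(-2*cos(pi/79))) = 79*cos(pi/79)/(cos(pi/79) + 1).
= 39.4844… (decimal).
39 ≤ 79*cos(pi/79)/(cos(pi/79) + 1) ≤ 40: both strict.

79*cos(pi/79)/(cos(pi/79) + 1)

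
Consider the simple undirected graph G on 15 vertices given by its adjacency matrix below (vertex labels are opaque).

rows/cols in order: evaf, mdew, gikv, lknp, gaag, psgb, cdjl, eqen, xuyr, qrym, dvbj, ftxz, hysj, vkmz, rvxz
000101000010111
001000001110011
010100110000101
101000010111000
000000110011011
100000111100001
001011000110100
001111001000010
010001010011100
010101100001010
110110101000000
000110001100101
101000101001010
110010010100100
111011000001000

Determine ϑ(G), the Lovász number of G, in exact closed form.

N(hysj) = {evaf, gikv, cdjl, xuyr, ftxz, vkmz}, |N(hysj)| = 6.
Vertex psgb has 6 neighbors: evaf, cdjl, eqen, xuyr, qrym, rvxz.
deg(dvbj) = 6; N(dvbj) = {evaf, mdew, lknp, gaag, cdjl, xuyr}.
N(cdjl) = {gikv, gaag, psgb, qrym, dvbj, hysj}, |N(cdjl)| = 6.
G on 15 vertices is 6-regular; this is K(6,2), the Kneser graph.
The 3 distinct eigenvalues: [6.0, 1.0, -3.0].
Lovász: ϑ = −15(-3)/(6+-1*(-3)) = 5.
≈ 5.00000 (to 5 d.p.).

5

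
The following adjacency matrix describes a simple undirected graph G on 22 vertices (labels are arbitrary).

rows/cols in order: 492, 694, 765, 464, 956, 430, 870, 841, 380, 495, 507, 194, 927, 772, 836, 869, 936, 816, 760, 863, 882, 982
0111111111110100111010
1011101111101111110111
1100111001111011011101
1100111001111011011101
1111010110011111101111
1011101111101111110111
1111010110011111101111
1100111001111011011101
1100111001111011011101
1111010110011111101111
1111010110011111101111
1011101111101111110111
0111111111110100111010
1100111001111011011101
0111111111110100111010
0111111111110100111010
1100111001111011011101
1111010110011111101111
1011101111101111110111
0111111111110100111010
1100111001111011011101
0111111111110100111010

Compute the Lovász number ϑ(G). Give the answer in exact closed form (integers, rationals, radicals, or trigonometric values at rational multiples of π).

7

deg(495) = 17; N(495) = {492, 694, 765, 464, 430, 841, 380, 194, 927, 772, 836, 869, 936, 760, 863, 882, 982}.
N(492) = {694, 765, 464, 956, 430, 870, 841, 380, 495, 507, 194, 772, 936, 816, 760, 882}, |N(492)| = 16.
Vertex 507 has 17 neighbors: 492, 694, 765, 464, 430, 841, 380, 194, 927, 772, 836, 869, 936, 760, 863, 882, 982.
Vertex 194 has 18 neighbors: 492, 765, 464, 956, 870, 841, 380, 495, 507, 927, 772, 836, 869, 936, 816, 863, 882, 982.
K_{7,6,5,4} (perfect); ϑ(G) = α(G) = max{7,6,5,4} = 7.
≈ 7.000000000 (to 9 d.p.).
Lovász sandwich 7 ≤ 7 ≤ 7: collapsed.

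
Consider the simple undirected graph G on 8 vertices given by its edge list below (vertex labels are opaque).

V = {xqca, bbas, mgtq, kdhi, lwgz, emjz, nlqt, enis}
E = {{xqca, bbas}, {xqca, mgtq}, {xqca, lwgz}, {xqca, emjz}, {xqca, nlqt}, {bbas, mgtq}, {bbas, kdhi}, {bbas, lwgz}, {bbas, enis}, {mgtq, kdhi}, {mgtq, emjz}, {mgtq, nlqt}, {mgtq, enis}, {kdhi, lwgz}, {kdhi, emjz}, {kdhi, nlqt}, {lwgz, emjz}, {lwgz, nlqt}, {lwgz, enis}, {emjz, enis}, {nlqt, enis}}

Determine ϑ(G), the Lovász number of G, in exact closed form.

deg(enis) = 5; N(enis) = {bbas, mgtq, lwgz, emjz, nlqt}.
deg(bbas) = 5; N(bbas) = {xqca, mgtq, kdhi, lwgz, enis}.
N(mgtq) = {xqca, bbas, kdhi, emjz, nlqt, enis}, |N(mgtq)| = 6.
deg(nlqt) = 5; N(nlqt) = {xqca, mgtq, kdhi, lwgz, enis}.
3 parts of sizes [3, 3, 2]; α(G) = 3 = ϑ (perfect).
= 3.00000000… (decimal).
α=3, χ(Ḡ)=3; ϑ=3 lies between (collapsed).

3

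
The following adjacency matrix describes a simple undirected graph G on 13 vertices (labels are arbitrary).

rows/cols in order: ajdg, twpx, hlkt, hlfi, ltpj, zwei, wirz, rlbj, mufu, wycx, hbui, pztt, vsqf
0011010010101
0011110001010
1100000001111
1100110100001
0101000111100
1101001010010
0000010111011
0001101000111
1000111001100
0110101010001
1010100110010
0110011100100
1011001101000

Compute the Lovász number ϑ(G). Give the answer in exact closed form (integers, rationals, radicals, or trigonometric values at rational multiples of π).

sqrt(13)

N(ajdg) = {hlkt, hlfi, zwei, mufu, hbui, vsqf}, |N(ajdg)| = 6.
Vertex rlbj has 6 neighbors: hlfi, ltpj, wirz, hbui, pztt, vsqf.
N(hlkt) = {ajdg, twpx, wycx, hbui, pztt, vsqf}, |N(hlkt)| = 6.
deg(twpx) = 6; N(twpx) = {hlkt, hlfi, ltpj, zwei, wycx, pztt}.
13-vertex 6-regular graph: Paley(13): SR with (k,λ,μ)=(6,2,3).
Distinct eigenvalues (to 3 d.p.): [6.0, 1.303, -2.303].
With N=13: ϑ(G) = 13·(-(-sqrt(13)/2 - 1/2))/(6−(-sqrt(13)/2 - 1/2)) = sqrt(13).
= 3.6056… (decimal).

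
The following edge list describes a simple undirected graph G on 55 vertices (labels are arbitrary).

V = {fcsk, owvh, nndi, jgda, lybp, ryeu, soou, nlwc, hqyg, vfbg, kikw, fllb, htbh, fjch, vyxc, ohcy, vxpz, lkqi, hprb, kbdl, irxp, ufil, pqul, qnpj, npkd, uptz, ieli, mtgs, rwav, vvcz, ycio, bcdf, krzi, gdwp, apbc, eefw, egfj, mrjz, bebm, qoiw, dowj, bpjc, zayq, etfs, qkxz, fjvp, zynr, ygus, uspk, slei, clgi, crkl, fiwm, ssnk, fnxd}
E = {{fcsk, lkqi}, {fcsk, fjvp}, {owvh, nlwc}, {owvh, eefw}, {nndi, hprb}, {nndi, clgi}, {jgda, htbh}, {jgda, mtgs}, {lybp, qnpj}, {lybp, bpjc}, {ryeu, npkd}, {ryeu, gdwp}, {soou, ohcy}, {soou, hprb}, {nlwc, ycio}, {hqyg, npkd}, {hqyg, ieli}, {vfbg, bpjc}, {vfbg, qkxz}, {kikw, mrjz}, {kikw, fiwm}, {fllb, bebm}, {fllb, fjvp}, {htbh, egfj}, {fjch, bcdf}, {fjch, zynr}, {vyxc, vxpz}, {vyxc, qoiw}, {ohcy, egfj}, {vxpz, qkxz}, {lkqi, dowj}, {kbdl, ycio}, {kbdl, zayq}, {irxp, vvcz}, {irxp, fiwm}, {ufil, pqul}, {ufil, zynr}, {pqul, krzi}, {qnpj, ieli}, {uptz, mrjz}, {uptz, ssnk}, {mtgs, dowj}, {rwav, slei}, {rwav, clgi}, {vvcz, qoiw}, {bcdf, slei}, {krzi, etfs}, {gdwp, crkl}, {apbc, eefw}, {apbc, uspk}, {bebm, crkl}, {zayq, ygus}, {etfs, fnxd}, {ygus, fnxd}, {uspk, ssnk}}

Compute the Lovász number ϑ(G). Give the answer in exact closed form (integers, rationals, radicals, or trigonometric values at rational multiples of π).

55*cos(pi/55)/(cos(pi/55) + 1)

deg(qnpj) = 2; N(qnpj) = {lybp, ieli}.
deg(owvh) = 2; N(owvh) = {nlwc, eefw}.
deg(clgi) = 2; N(clgi) = {nndi, rwav}.
N(vvcz) = {irxp, qoiw}, |N(vvcz)| = 2.
Every vertex has degree 2 (N=55); connected 2-regular on 55 ⇒ C_{55}.
A has 28 distinct eigenvalues ≈ [2.0, 1.987, 1.948, 1.8837, 1.7948, 1.6825, 1.5483, 1.3939, 1.2213, 1.0328, 0.8308, 0.618, 0.3972, 0.1712, -0.0571, -0.2846, -0.5084, -0.7256, -0.9333, -1.1289, -1.3097, -1.4735, -1.618, -1.7415, -1.8422, -1.919, -1.9707, -1.9967].
ϑ = −N·λ_min/(λ_max−λ_min) = −55·(-2*cos(pi/55))/(2−(-2*cos(pi/55))) = 55*cos(pi/55)/(cos(pi/55) + 1).
Numerically 27.47756.
Lovász sandwich 27 ≤ 55*cos(pi/55)/(cos(pi/55) + 1) ≤ 28: both strict.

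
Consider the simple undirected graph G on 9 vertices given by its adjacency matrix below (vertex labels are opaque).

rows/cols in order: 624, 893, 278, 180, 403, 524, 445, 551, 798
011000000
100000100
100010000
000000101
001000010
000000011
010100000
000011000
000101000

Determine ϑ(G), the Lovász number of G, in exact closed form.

9*cos(pi/9)/(cos(pi/9) + 1)

N(278) = {624, 403}, |N(278)| = 2.
N(624) = {893, 278}, |N(624)| = 2.
N(893) = {624, 445}, |N(893)| = 2.
deg(551) = 2; N(551) = {403, 524}.
Every vertex has degree 2 (N=9); the odd cycle C_{9}.
Distinct eigenvalues (to 3 d.p.): [2.0, 1.532, 0.347, -1.0, -1.879].
With N=9: ϑ(G) = 9·(-(-1)*2*cos(pi/9))/(2−(-2*cos(pi/9))) = 9*cos(pi/9)/(cos(pi/9) + 1).
= 4.360090… (decimal).
Lovász sandwich 4 ≤ 9*cos(pi/9)/(cos(pi/9) + 1) ≤ 5: both strict.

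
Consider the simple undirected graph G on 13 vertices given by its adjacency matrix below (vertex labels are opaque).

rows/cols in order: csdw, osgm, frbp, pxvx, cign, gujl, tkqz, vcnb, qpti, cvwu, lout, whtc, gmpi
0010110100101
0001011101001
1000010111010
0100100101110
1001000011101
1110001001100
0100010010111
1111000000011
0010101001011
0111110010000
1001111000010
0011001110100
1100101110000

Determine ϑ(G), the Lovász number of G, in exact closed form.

deg(gmpi) = 6; N(gmpi) = {csdw, osgm, cign, tkqz, vcnb, qpti}.
deg(cvwu) = 6; N(cvwu) = {osgm, frbp, pxvx, cign, gujl, qpti}.
N(gujl) = {csdw, osgm, frbp, tkqz, cvwu, lout}, |N(gujl)| = 6.
deg(osgm) = 6; N(osgm) = {pxvx, gujl, tkqz, vcnb, cvwu, gmpi}.
Every vertex has degree 6 (N=13); Paley(13): SR with (k,λ,μ)=(6,2,3).
The 3 distinct eigenvalues: [6.0, 1.302776, -2.302776].
Lovász (edge-transitive): ϑ = −13·(-sqrt(13)/2 - 1/2)/((6)−(-sqrt(13)/2 - 1/2)) = sqrt(13).
= 3.605551275… (decimal).

sqrt(13)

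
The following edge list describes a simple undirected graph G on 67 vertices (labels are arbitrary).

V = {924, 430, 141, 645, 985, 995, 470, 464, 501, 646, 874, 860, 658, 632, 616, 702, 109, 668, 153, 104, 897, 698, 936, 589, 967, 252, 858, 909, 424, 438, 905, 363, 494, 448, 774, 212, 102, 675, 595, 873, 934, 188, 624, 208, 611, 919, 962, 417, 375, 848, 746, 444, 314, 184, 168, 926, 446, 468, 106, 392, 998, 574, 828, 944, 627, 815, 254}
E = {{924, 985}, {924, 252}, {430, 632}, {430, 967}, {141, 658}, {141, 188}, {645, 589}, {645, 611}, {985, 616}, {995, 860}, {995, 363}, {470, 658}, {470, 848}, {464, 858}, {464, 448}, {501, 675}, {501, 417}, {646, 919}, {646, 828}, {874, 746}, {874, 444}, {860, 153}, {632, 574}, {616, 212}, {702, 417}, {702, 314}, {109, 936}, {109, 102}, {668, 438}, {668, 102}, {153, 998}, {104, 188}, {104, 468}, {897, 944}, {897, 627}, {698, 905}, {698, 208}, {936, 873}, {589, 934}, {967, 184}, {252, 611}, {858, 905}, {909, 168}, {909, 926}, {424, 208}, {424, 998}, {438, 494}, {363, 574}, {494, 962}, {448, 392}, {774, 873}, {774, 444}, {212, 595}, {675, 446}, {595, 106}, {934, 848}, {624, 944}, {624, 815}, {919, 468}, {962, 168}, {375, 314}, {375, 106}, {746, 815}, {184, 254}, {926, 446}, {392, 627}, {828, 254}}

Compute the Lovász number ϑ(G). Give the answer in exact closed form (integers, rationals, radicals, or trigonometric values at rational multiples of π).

67*cos(pi/67)/(cos(pi/67) + 1)

Vertex 446 has 2 neighbors: 675, 926.
deg(417) = 2; N(417) = {501, 702}.
deg(141) = 2; N(141) = {658, 188}.
N(624) = {944, 815}, |N(624)| = 2.
Regular of degree 2 on 67 vertices: the odd cycle C_{67}.
spec(A) ≈ [2.0, 1.9912, 1.9649, 1.9214, 1.8609, 1.7841, 1.6917, 1.5843, 1.4631, 1.3289, 1.1831, 1.0269, 0.8617, 0.6889, 0.5101, 0.3268, 0.1406, -0.0469, -0.2339, -0.4189, -0.6002, -0.7762, -0.9454, -1.1063, -1.2574, -1.3975, -1.5254, -1.6398, -1.7398, -1.8245, -1.8932, -1.9453, -1.9802, -1.9978] (distinct, 4 d.p.).
−67·(-2*cos(pi/67)) / ((2)−(-2*cos(pi/67))) = 67*cos(pi/67)/(cos(pi/67) + 1) = ϑ(G).
≈ 33.481579809 (to 9 d.p.).
Sandwich: α(G)=33 ≤ ϑ(G)=67*cos(pi/67)/(cos(pi/67) + 1) ≤ χ(Ḡ)=34 (both strict).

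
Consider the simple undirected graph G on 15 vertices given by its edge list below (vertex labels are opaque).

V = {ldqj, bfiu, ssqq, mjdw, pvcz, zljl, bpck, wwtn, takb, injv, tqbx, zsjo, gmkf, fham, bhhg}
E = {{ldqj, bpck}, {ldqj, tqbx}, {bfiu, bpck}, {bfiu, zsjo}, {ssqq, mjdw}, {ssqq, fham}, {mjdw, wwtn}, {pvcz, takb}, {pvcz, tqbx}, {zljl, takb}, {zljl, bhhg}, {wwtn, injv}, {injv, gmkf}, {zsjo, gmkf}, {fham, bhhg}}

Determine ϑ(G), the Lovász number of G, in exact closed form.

N(ssqq) = {mjdw, fham}, |N(ssqq)| = 2.
N(tqbx) = {ldqj, pvcz}, |N(tqbx)| = 2.
N(bpck) = {ldqj, bfiu}, |N(bpck)| = 2.
N(mjdw) = {ssqq, wwtn}, |N(mjdw)| = 2.
G on 15 vertices is 2-regular; the odd cycle C_{15}.
Distinct eigenvalues (to 5 d.p.): [2.0, 1.82709, 1.33826, 0.61803, -0.20906, -1.0, -1.61803, -1.9563].
Lovász (edge-transitive): ϑ = −15·(-2*cos(pi/15))/((2)−(-2*cos(pi/15))) = 15*cos(pi/15)/(cos(pi/15) + 1).
= 7.41715… (decimal).
α=7, χ(Ḡ)=8; ϑ=15*cos(pi/15)/(cos(pi/15) + 1) lies between (both strict).

15*cos(pi/15)/(cos(pi/15) + 1)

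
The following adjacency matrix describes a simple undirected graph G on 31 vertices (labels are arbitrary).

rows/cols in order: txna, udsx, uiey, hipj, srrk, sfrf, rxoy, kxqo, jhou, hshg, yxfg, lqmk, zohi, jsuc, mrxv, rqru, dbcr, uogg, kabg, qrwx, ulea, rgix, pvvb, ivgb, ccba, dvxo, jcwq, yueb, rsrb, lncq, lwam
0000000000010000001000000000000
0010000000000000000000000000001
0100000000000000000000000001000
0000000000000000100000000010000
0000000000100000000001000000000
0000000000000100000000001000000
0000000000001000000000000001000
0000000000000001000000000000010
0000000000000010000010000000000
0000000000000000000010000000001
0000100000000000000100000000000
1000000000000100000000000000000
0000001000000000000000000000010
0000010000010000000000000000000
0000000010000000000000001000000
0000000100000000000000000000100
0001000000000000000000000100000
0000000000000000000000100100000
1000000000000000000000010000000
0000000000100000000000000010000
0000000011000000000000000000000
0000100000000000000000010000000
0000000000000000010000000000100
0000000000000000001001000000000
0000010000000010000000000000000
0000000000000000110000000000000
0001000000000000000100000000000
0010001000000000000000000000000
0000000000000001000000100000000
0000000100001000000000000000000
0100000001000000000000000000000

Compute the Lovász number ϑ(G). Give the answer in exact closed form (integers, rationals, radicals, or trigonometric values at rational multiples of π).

31*cos(pi/31)/(cos(pi/31) + 1)

deg(pvvb) = 2; N(pvvb) = {uogg, rsrb}.
Vertex uiey has 2 neighbors: udsx, yueb.
deg(qrwx) = 2; N(qrwx) = {yxfg, jcwq}.
deg(zohi) = 2; N(zohi) = {rxoy, lncq}.
Regular of degree 2 on 31 vertices: this is C_{31}, the 31-cycle.
Distinct eigenvalues (to 5 d.p.): [2.0, 1.95906, 1.83792, 1.64153, 1.37793, 1.05793, 0.69461, 0.30286, -0.1013, -0.50131, -0.88079, -1.22421, -1.51752, -1.74869, -1.90828, -1.98974].
With N=31: ϑ(G) = 31·(-(-1)*2*cos(pi/31))/(2−(-2*cos(pi/31))) = 31*cos(pi/31)/(cos(pi/31) + 1).
≈ 15.460134989 (to 9 d.p.).
Lovász sandwich 15 ≤ 31*cos(pi/31)/(cos(pi/31) + 1) ≤ 16: both strict.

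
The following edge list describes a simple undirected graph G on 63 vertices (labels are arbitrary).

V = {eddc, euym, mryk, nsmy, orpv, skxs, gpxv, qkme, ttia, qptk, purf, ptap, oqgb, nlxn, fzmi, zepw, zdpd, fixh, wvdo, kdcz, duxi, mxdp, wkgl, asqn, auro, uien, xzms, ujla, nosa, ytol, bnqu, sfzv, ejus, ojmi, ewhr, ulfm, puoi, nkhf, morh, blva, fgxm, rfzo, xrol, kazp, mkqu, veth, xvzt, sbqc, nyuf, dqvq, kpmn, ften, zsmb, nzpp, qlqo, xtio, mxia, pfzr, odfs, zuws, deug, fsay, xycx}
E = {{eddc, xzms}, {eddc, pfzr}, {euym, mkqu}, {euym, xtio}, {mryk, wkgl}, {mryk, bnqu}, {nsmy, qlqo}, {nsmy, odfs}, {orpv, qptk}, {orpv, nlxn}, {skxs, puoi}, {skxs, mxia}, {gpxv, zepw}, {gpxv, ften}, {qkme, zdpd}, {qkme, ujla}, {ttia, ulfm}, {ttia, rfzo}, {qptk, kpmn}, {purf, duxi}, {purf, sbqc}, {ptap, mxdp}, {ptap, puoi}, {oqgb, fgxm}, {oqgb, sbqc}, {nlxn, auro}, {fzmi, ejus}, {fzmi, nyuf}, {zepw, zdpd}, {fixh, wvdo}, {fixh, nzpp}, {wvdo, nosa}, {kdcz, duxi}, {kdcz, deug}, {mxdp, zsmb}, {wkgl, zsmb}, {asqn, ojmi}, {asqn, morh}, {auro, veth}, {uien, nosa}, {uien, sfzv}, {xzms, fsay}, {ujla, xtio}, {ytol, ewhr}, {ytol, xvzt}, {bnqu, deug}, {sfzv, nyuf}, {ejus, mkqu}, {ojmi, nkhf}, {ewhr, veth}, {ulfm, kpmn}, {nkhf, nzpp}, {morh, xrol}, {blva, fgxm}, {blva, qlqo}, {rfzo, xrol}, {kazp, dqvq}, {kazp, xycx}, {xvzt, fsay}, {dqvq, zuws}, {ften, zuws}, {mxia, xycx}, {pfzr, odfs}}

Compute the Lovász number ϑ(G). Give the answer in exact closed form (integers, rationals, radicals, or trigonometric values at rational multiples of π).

63*cos(pi/63)/(cos(pi/63) + 1)

N(odfs) = {nsmy, pfzr}, |N(odfs)| = 2.
deg(dqvq) = 2; N(dqvq) = {kazp, zuws}.
Vertex ulfm has 2 neighbors: ttia, kpmn.
N(eddc) = {xzms, pfzr}, |N(eddc)| = 2.
Every vertex has degree 2 (N=63); this is C_{63}, the 63-cycle.
A has 32 distinct eigenvalues ≈ [2.0, 1.99006, 1.96034, 1.91115, 1.84295, 1.75644, 1.65248, 1.53209, 1.39647, 1.24698, 1.08509, 0.91242, 0.73068, 0.54168, 0.3473, 0.14946, -0.04986, -0.24869, -0.44504, -0.63697, -0.82257, -1.0, -1.16749, -1.32337, -1.4661, -1.59427, -1.70658, -1.80194, -1.87939, -1.93815, -1.97766, -1.99751].
Lovász (edge-transitive): ϑ = −63·(-2*cos(pi/63))/((2)−(-2*cos(pi/63))) = 63*cos(pi/63)/(cos(pi/63) + 1).
≈ 31.480409333 (to 9 d.p.).
Lovász sandwich 31 ≤ 63*cos(pi/63)/(cos(pi/63) + 1) ≤ 32: both strict.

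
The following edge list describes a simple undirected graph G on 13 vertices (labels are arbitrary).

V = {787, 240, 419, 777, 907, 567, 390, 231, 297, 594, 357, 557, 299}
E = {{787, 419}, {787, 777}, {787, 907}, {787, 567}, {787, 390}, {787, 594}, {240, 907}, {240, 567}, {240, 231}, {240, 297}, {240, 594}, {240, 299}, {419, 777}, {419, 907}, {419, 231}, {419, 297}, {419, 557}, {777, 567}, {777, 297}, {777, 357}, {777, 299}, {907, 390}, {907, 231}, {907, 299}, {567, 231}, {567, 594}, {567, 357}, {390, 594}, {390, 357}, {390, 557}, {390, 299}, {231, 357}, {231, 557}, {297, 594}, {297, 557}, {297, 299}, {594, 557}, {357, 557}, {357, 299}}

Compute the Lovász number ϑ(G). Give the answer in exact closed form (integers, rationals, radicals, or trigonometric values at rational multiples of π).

sqrt(13)

deg(557) = 6; N(557) = {419, 390, 231, 297, 594, 357}.
deg(357) = 6; N(357) = {777, 567, 390, 231, 557, 299}.
N(594) = {787, 240, 567, 390, 297, 557}, |N(594)| = 6.
N(567) = {787, 240, 777, 231, 594, 357}, |N(567)| = 6.
Regular of degree 6 on 13 vertices: strongly regular (13,6,2,3).
A has 3 distinct eigenvalues ≈ [6.0, 1.302776, -2.302776].
ϑ = −N·λ_min/(λ_max−λ_min) = −13·(-sqrt(13)/2 - 1/2)/(6−(-sqrt(13)/2 - 1/2)) = sqrt(13).
= 3.605551… (decimal).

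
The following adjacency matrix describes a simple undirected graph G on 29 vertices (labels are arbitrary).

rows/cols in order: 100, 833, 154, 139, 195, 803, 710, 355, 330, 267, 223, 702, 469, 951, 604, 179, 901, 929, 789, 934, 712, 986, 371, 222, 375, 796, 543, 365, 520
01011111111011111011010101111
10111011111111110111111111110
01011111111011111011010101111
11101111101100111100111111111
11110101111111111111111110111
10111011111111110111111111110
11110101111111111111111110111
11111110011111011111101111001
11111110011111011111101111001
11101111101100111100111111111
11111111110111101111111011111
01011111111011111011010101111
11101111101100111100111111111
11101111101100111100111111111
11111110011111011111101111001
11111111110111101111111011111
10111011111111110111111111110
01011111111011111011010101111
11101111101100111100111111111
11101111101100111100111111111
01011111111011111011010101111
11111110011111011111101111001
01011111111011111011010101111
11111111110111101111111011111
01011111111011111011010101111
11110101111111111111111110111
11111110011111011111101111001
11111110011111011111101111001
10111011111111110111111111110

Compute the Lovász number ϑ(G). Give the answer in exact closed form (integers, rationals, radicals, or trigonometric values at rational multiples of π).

7

N(702) = {833, 139, 195, 803, 710, 355, 330, 267, 223, 469, 951, 604, 179, 901, 789, 934, 986, 222, 796, 543, 365, 520}, |N(702)| = 22.
Vertex 712 has 22 neighbors: 833, 139, 195, 803, 710, 355, 330, 267, 223, 469, 951, 604, 179, 901, 789, 934, 986, 222, 796, 543, 365, 520.
Vertex 710 has 26 neighbors: 100, 833, 154, 139, 803, 355, 330, 267, 223, 702, 469, 951, 604, 179, 901, 929, 789, 934, 712, 986, 371, 222, 375, 543, 365, 520.
Vertex 100 has 22 neighbors: 833, 139, 195, 803, 710, 355, 330, 267, 223, 469, 951, 604, 179, 901, 789, 934, 986, 222, 796, 543, 365, 520.
K_{7,6,6,4,3,3} (perfect); ϑ(G) = α(G) = max{7,6,6,4,3,3} = 7.
≈ 7.0000000 (to 7 d.p.).
Sandwich: α(G)=7 ≤ ϑ(G)=7 ≤ χ(Ḡ)=7 (collapsed).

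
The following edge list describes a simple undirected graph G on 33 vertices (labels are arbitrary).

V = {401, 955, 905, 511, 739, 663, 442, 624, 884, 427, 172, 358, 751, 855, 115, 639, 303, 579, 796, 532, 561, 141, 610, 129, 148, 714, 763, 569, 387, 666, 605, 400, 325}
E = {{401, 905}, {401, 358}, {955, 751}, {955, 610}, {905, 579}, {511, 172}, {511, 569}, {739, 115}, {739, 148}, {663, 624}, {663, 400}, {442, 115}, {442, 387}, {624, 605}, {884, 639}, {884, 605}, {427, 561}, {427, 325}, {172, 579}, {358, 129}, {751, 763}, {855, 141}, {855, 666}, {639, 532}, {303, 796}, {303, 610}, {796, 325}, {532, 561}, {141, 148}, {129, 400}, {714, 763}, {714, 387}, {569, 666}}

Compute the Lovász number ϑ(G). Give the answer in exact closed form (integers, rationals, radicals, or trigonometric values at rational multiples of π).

Vertex 855 has 2 neighbors: 141, 666.
deg(605) = 2; N(605) = {624, 884}.
deg(141) = 2; N(141) = {855, 148}.
deg(663) = 2; N(663) = {624, 400}.
deg(v) = 2 for all v (|V|=33); connected 2-regular on 33 ⇒ C_{33}.
The 17 distinct eigenvalues: [2.0, 1.963857, 1.856736, 1.682507, 1.447468, 1.160114, 0.83083, 0.471518, 0.095164, -0.28463, -0.654136, -1.0, -1.309721, -1.572106, -1.777671, -1.918986, -1.990944].
With N=33: ϑ(G) = 33·(-(-1)*2*cos(pi/33))/(2−(-2*cos(pi/33))) = 33*cos(pi/33)/(cos(pi/33) + 1).
≈ 16.46255859 (to 8 d.p.).
Lovász sandwich 16 ≤ 33*cos(pi/33)/(cos(pi/33) + 1) ≤ 17: both strict.

33*cos(pi/33)/(cos(pi/33) + 1)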